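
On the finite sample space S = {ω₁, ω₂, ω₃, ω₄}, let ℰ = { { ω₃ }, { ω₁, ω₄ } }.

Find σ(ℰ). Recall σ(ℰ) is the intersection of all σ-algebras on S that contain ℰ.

σ(ℰ) (8 sets): { {  }, { ω₂ }, { ω₃ }, { ω₁, ω₄ }, { ω₂, ω₃ }, { ω₁, ω₂, ω₄ }, { ω₁, ω₃, ω₄ }, S }

Check:
Initial family (4 sets): { {  }, { ω₃ }, { ω₁, ω₄ }, S }.
Step 1 adds 3:
  { ω₂, ω₃ }  = ᶜ of { ω₁, ω₄ }
  { ω₁, ω₂, ω₄ }  = ᶜ of { ω₃ }
  { ω₁, ω₃, ω₄ }  = { ω₃ } ∪ { ω₁, ω₄ }
  (now 7)
Step 2: +1 →
  { ω₂ }  = ᶜ of { ω₁, ω₃, ω₄ }
  (now 8)
Step 3: already closed under ᶜ and ∪.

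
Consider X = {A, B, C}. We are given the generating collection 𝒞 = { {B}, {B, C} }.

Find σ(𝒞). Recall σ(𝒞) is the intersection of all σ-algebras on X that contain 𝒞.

σ(𝒞) (8 sets): { {}, {A}, {B}, {C}, {A, B}, {A, C}, {B, C}, X }

Derivation:
Initial family (4 sets): { {}, {B}, {B, C}, X }.
Pass 1 (2 new):
  {A}  = complement {B, C}
  {A, C}  = complement {B}
  |family| = 6
Pass 2: 1 new —
  {A, B}  = {B} ∪ {A}
  |family| = 7
Pass 3: 1 new —
  {C}  = complement {A, B}
  |family| = 8
Pass 4: stable.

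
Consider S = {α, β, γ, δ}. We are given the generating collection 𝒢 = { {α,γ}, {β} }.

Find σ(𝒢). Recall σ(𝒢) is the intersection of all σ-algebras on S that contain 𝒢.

Start: 𝒢 ∪ {∅, S} = { ∅, {β}, {α,γ}, S }.
Step 1 (3 new):
  {β,δ}  = ᶜ of {α,γ}
  {α,β,γ}  = {α,γ} ∪ {β}
  {α,γ,δ}  = ᶜ of {β}
  — 7 sets.
Step 2: 1 new —
  {δ}  = ᶜ of {α,β,γ}
  — 8 sets.
Step 3: no new sets; the family is a σ-algebra.

|σ(𝒢)| = 8.  σ(𝒢) = { ∅, {β}, {δ}, {α,γ}, {β,δ}, {α,β,γ}, {α,γ,δ}, S }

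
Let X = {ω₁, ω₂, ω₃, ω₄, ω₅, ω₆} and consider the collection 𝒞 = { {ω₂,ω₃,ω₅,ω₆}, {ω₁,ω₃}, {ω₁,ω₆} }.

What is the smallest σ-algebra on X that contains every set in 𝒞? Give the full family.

Answer: σ(𝒞) = { ∅, {ω₁}, {ω₃}, {ω₄}, {ω₆}, {ω₁,ω₃}, {ω₁,ω₄}, {ω₁,ω₆}, {ω₂,ω₅}, {ω₃,ω₄}, {ω₃,ω₆}, {ω₄,ω₆}, {ω₁,ω₂,ω₅}, {ω₁,ω₃,ω₄}, {ω₁,ω₃,ω₆}, {ω₁,ω₄,ω₆}, {ω₂,ω₃,ω₅}, {ω₂,ω₄,ω₅}, {ω₂,ω₅,ω₆}, {ω₃,ω₄,ω₆}, {ω₁,ω₂,ω₃,ω₅}, {ω₁,ω₂,ω₄,ω₅}, {ω₁,ω₂,ω₅,ω₆}, {ω₁,ω₃,ω₄,ω₆}, {ω₂,ω₃,ω₄,ω₅}, {ω₂,ω₃,ω₅,ω₆}, {ω₂,ω₄,ω₅,ω₆}, {ω₁,ω₂,ω₃,ω₄,ω₅}, {ω₁,ω₂,ω₃,ω₅,ω₆}, {ω₁,ω₂,ω₄,ω₅,ω₆}, {ω₂,ω₃,ω₄,ω₅,ω₆}, X }

Working:
Take S₀ = 𝒞 ∪ {∅, X} = { ∅, {ω₁,ω₃}, {ω₁,ω₆}, {ω₂,ω₃,ω₅,ω₆}, X }.
Round 1 (5 new):
  {ω₁,ω₄}  = complement {ω₂,ω₃,ω₅,ω₆}
  {ω₁,ω₃,ω₆}  = {ω₁,ω₃} ∪ {ω₁,ω₆}
  {ω₂,ω₃,ω₄,ω₅}  = complement {ω₁,ω₆}
  {ω₂,ω₄,ω₅,ω₆}  = complement {ω₁,ω₃}
  {ω₁,ω₂,ω₃,ω₅,ω₆}  = {ω₁,ω₃} ∪ {ω₂,ω₃,ω₅,ω₆}
  [10 total]
Round 2 (8 new):
  {ω₄}  = complement {ω₁,ω₂,ω₃,ω₅,ω₆}
  {ω₁,ω₃,ω₄}  = {ω₁,ω₄} ∪ {ω₁,ω₃}
  {ω₁,ω₄,ω₆}  = {ω₁,ω₆} ∪ {ω₁,ω₄}
  {ω₂,ω₄,ω₅}  = complement {ω₁,ω₃,ω₆}
  {ω₁,ω₃,ω₄,ω₆}  = {ω₁,ω₃,ω₆} ∪ {ω₁,ω₄}
  {ω₁,ω₂,ω₃,ω₄,ω₅}  = {ω₂,ω₃,ω₄,ω₅} ∪ {ω₁,ω₄}
  {ω₁,ω₂,ω₄,ω₅,ω₆}  = {ω₁,ω₆} ∪ {ω₂,ω₄,ω₅,ω₆}
  {ω₂,ω₃,ω₄,ω₅,ω₆}  = {ω₂,ω₃,ω₄,ω₅} ∪ {ω₂,ω₄,ω₅,ω₆}
  [18 total]
Round 3: +7 →
  {ω₁}  = complement {ω₂,ω₃,ω₄,ω₅,ω₆}
  {ω₃}  = complement {ω₁,ω₂,ω₄,ω₅,ω₆}
  {ω₆}  = complement {ω₁,ω₂,ω₃,ω₄,ω₅}
  {ω₂,ω₅}  = complement {ω₁,ω₃,ω₄,ω₆}
  {ω₂,ω₃,ω₅}  = complement {ω₁,ω₄,ω₆}
  {ω₂,ω₅,ω₆}  = complement {ω₁,ω₃,ω₄}
  {ω₁,ω₂,ω₄,ω₅}  = {ω₁,ω₄} ∪ {ω₂,ω₄,ω₅}
  [25 total]
Round 4: +6 →
  {ω₃,ω₄}  = {ω₃} ∪ {ω₄}
  {ω₃,ω₆}  = complement {ω₁,ω₂,ω₄,ω₅}
  {ω₄,ω₆}  = {ω₆} ∪ {ω₄}
  {ω₁,ω₂,ω₅}  = {ω₂,ω₅} ∪ {ω₁}
  {ω₁,ω₂,ω₃,ω₅}  = {ω₂,ω₅} ∪ {ω₁,ω₃}
  {ω₁,ω₂,ω₅,ω₆}  = {ω₂,ω₅} ∪ {ω₁,ω₆}
  [31 total]
Round 5: 1 new —
  {ω₃,ω₄,ω₆}  = complement {ω₁,ω₂,ω₅}
  [32 total]
Round 6: stable.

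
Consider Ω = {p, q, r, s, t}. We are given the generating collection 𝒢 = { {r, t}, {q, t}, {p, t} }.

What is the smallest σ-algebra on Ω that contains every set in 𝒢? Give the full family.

Begin from { ∅, {p, t}, {q, t}, {r, t}, Ω } (that is, 𝒢 plus ∅ and Ω).
Pass 1: +6 →
  {p, q, s}  = complement {r, t}
  {p, q, t}  = {q, t} ∪ {p, t}
  {p, r, s}  = complement {q, t}
  {p, r, t}  = {p, t} ∪ {r, t}
  {q, r, s}  = complement {p, t}
  {q, r, t}  = {q, t} ∪ {r, t}
  (now 11)
Pass 2: 8 new —
  {p, s}  = complement {q, r, t}
  {q, s}  = complement {p, r, t}
  {r, s}  = complement {p, q, t}
  {p, q, r, s}  = {p, q, s} ∪ {p, r, s}
  {p, q, r, t}  = {q, t} ∪ {p, r, t}
  {p, q, s, t}  = {q, t} ∪ {p, q, s}
  {p, r, s, t}  = {p, r, t} ∪ {p, r, s}
  {q, r, s, t}  = {q, t} ∪ {q, r, s}
  (now 19)
Pass 3. New:
  {p}  = complement {q, r, s, t}
  {q}  = complement {p, r, s, t}
  {r}  = complement {p, q, s, t}
  {s}  = complement {p, q, r, t}
  {t}  = complement {p, q, r, s}
  {p, s, t}  = {p, s} ∪ {p, t}
  {q, s, t}  = {q, t} ∪ {q, s}
  {r, s, t}  = {r, s} ∪ {r, t}
  (now 27)
Pass 4. New:
  {p, q}  = complement {r, s, t}
  {p, r}  = complement {q, s, t}
  {q, r}  = complement {p, s, t}
  {s, t}  = {t} ∪ {s}
  (now 31)
Pass 5 (1 new):
  {p, q, r}  = complement {s, t}
  (now 32)
Pass 6: stable.

σ(𝒢) = { ∅, {p}, {q}, {r}, {s}, {t}, {p, q}, {p, r}, {p, s}, {p, t}, {q, r}, {q, s}, {q, t}, {r, s}, {r, t}, {s, t}, {p, q, r}, {p, q, s}, {p, q, t}, {p, r, s}, {p, r, t}, {p, s, t}, {q, r, s}, {q, r, t}, {q, s, t}, {r, s, t}, {p, q, r, s}, {p, q, r, t}, {p, q, s, t}, {p, r, s, t}, {q, r, s, t}, Ω }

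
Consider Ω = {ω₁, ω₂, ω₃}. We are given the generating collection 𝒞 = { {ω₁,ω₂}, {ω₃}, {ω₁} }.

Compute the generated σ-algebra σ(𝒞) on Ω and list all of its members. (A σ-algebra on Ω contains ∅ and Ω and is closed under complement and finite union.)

σ(𝒞) = { {}, {ω₁}, {ω₂}, {ω₃}, {ω₁,ω₂}, {ω₁,ω₃}, {ω₂,ω₃}, Ω }

Derivation:
Initial family (5 sets): { {}, {ω₁}, {ω₃}, {ω₁,ω₂}, Ω }.
Iteration 1 (2 new):
  {ω₁,ω₃}  = {ω₃} ∪ {ω₁}
  {ω₂,ω₃}  = {ω₁}ᶜ
  — 7 sets.
Iteration 2. New:
  {ω₂}  = {ω₁,ω₃}ᶜ
  — 8 sets.
After Iteration 3 the family is unchanged; done.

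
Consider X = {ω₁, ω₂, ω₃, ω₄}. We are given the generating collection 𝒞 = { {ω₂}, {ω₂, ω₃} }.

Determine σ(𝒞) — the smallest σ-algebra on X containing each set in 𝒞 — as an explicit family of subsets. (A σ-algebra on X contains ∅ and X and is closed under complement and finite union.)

Answer: σ(𝒞) = { {}, {ω₂}, {ω₃}, {ω₁, ω₄}, {ω₂, ω₃}, {ω₁, ω₂, ω₄}, {ω₁, ω₃, ω₄}, X }

Trace:
Begin from { {}, {ω₂}, {ω₂, ω₃}, X } (that is, 𝒞 plus ∅ and X).
Pass 1 (2 new):
  {ω₁, ω₄}  = complement {ω₂, ω₃}
  {ω₁, ω₃, ω₄}  = complement {ω₂}
  (now 6)
Pass 2: +1 →
  {ω₁, ω₂, ω₄}  = {ω₁, ω₄} ∪ {ω₂}
  (now 7)
Pass 3: 1 new —
  {ω₃}  = complement {ω₁, ω₂, ω₄}
  (now 8)
Pass 4: closed — nothing new.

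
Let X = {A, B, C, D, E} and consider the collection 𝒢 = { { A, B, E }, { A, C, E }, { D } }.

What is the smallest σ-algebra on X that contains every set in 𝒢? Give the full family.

σ(𝒢) = { ∅, { B }, { C }, { D }, { A, E }, { B, C }, { B, D }, { C, D }, { A, B, E }, { A, C, E }, { A, D, E }, { B, C, D }, { A, B, C, E }, { A, B, D, E }, { A, C, D, E }, X }

Trace:
Begin from { ∅, { D }, { A, B, E }, { A, C, E }, X } (that is, 𝒢 plus ∅ and X).
Iteration 1: 5 new —
  { B, D }  = { A, C, E }ᶜ
  { C, D }  = { A, B, E }ᶜ
  { A, B, C, E }  = { D }ᶜ
  { A, B, D, E }  = { A, B, E } ∪ { D }
  { A, C, D, E }  = { D } ∪ { A, C, E }
  |family| = 10
Iteration 2 adds 3:
  { B }  = { A, C, D, E }ᶜ
  { C }  = { A, B, D, E }ᶜ
  { B, C, D }  = { C, D } ∪ { B, D }
  |family| = 13
Iteration 3. New:
  { A, E }  = { B, C, D }ᶜ
  { B, C }  = { C } ∪ { B }
  |family| = 15
Iteration 4: 1 new —
  { A, D, E }  = { B, C }ᶜ
  |family| = 16
Iteration 5 adds nothing — fixpoint reached.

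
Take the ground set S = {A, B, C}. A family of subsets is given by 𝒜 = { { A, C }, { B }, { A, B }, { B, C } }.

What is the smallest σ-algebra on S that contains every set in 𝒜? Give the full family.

σ(𝒜) (8 sets): { {  }, { A }, { B }, { C }, { A, B }, { A, C }, { B, C }, S }

Check:
Start: 𝒜 ∪ {∅, S} = { {  }, { B }, { A, B }, { A, C }, { B, C }, S }.
Pass 1 adds 2:
  { A }  = ᶜ of { B, C }
  { C }  = ᶜ of { A, B }
  |family| = 8
Pass 2: already closed under ᶜ and ∪.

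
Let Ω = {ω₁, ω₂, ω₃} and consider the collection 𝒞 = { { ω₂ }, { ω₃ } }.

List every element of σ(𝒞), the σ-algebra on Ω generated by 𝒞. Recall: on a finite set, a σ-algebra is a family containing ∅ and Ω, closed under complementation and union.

Answer: σ(𝒞) = { ∅, { ω₁ }, { ω₂ }, { ω₃ }, { ω₁, ω₂ }, { ω₁, ω₃ }, { ω₂, ω₃ }, Ω }

Working:
Start: 𝒞 ∪ {∅, Ω} = { ∅, { ω₂ }, { ω₃ }, Ω }.
Round 1. New:
  { ω₁, ω₂ }  = { ω₃ }ᶜ
  { ω₁, ω₃ }  = { ω₂ }ᶜ
  { ω₂, ω₃ }  = { ω₃ } ∪ { ω₂ }
Round 2: 1 new —
  { ω₁ }  = { ω₂, ω₃ }ᶜ
After Round 3 the family is unchanged; done.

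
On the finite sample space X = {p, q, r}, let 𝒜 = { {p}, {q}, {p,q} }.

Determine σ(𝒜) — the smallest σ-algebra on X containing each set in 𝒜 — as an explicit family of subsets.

Seed the family with 𝒜 together with ∅ and X: { ∅, {p}, {q}, {p,q}, X }.
Iteration 1. New:
  {r}  = X∖{p,q}
  {p,r}  = X∖{q}
  {q,r}  = X∖{p}
  [8 total]
Iteration 2: stable.

Hence σ(𝒜) has 8 members: { ∅, {p}, {q}, {r}, {p,q}, {p,r}, {q,r}, X }.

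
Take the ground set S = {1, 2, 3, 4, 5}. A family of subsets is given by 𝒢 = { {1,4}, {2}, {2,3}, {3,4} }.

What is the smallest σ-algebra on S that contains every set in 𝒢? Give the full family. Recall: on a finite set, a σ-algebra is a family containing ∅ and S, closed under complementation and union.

σ(𝒢) (32 sets): { ∅, {1}, {2}, {3}, {4}, {5}, {1,2}, {1,3}, {1,4}, {1,5}, {2,3}, {2,4}, {2,5}, {3,4}, {3,5}, {4,5}, {1,2,3}, {1,2,4}, {1,2,5}, {1,3,4}, {1,3,5}, {1,4,5}, {2,3,4}, {2,3,5}, {2,4,5}, {3,4,5}, {1,2,3,4}, {1,2,3,5}, {1,2,4,5}, {1,3,4,5}, {2,3,4,5}, S }

Derivation:
Initial family (6 sets): { ∅, {2}, {1,4}, {2,3}, {3,4}, S }.
Pass 1 (8 new):
  {1,2,4}  = {1,4} ∪ {2}
  {1,2,5}  = {3,4}ᶜ
  {1,3,4}  = {3,4} ∪ {1,4}
  {1,4,5}  = {2,3}ᶜ
  {2,3,4}  = {3,4} ∪ {2,3}
  {2,3,5}  = {1,4}ᶜ
  {1,2,3,4}  = {2,3} ∪ {1,4}
  {1,3,4,5}  = {2}ᶜ
  — 14 sets.
Pass 2: 7 new —
  {5}  = {1,2,3,4}ᶜ
  {1,5}  = {2,3,4}ᶜ
  {2,5}  = {1,3,4}ᶜ
  {3,5}  = {1,2,4}ᶜ
  {1,2,3,5}  = {1,2,5} ∪ {2,3,5}
  {1,2,4,5}  = {1,4,5} ∪ {2}
  {2,3,4,5}  = {3,4} ∪ {2,3,5}
  — 21 sets.
Pass 3: +5 →
  {1}  = {2,3,4,5}ᶜ
  {3}  = {1,2,4,5}ᶜ
  {4}  = {1,2,3,5}ᶜ
  {1,3,5}  = {1,5} ∪ {3,5}
  {3,4,5}  = {3,4} ∪ {3,5}
  — 26 sets.
Pass 4: +6 →
  {1,2}  = {3,4,5}ᶜ
  {1,3}  = {3} ∪ {1}
  {2,4}  = {1,3,5}ᶜ
  {4,5}  = {5} ∪ {4}
  {1,2,3}  = {2,3} ∪ {1}
  {2,4,5}  = {2,5} ∪ {4}
  — 32 sets.
Pass 5: stable.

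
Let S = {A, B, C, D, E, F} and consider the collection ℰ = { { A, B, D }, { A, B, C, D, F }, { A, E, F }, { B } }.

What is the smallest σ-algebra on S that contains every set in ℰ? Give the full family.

Answer: σ(ℰ) = { ∅, { A }, { B }, { C }, { D }, { E }, { F }, { A, B }, { A, C }, { A, D }, { A, E }, { A, F }, { B, C }, { B, D }, { B, E }, { B, F }, { C, D }, { C, E }, { C, F }, { D, E }, { D, F }, { E, F }, { A, B, C }, { A, B, D }, { A, B, E }, { A, B, F }, { A, C, D }, { A, C, E }, { A, C, F }, { A, D, E }, { A, D, F }, { A, E, F }, { B, C, D }, { B, C, E }, { B, C, F }, { B, D, E }, { B, D, F }, { B, E, F }, { C, D, E }, { C, D, F }, { C, E, F }, { D, E, F }, { A, B, C, D }, { A, B, C, E }, { A, B, C, F }, { A, B, D, E }, { A, B, D, F }, { A, B, E, F }, { A, C, D, E }, { A, C, D, F }, { A, C, E, F }, { A, D, E, F }, { B, C, D, E }, { B, C, D, F }, { B, C, E, F }, { B, D, E, F }, { C, D, E, F }, { A, B, C, D, E }, { A, B, C, D, F }, { A, B, C, E, F }, { A, B, D, E, F }, { A, C, D, E, F }, { B, C, D, E, F }, S }

Working:
Take S₀ = ℰ ∪ {∅, S} = { ∅, { B }, { A, B, D }, { A, E, F }, { A, B, C, D, F }, S }.
Step 1: 6 new —
  { E }  = ᶜ of { A, B, C, D, F }
  { B, C, D }  = ᶜ of { A, E, F }
  { C, E, F }  = ᶜ of { A, B, D }
  { A, B, E, F }  = { A, E, F } ∪ { B }
  { A, B, D, E, F }  = { A, E, F } ∪ { A, B, D }
  { A, C, D, E, F }  = ᶜ of { B }
Step 2 adds 10:
  { C }  = ᶜ of { A, B, D, E, F }
  { B, E }  = { B } ∪ { E }
  { C, D }  = ᶜ of { A, B, E, F }
  { A, B, C, D }  = { B, C, D } ∪ { A, B, D }
  { A, B, D, E }  = { A, B, D } ∪ { E }
  { A, C, E, F }  = { A, E, F } ∪ { C, E, F }
  { B, C, D, E }  = { B, C, D } ∪ { E }
  { B, C, E, F }  = { B } ∪ { C, E, F }
  { A, B, C, E, F }  = { C, E, F } ∪ { A, B, E, F }
  { B, C, D, E, F }  = { B, C, D } ∪ { C, E, F }
Step 3 adds 14:
  { A }  = ᶜ of { B, C, D, E, F }
  { D }  = ᶜ of { A, B, C, E, F }
  { A, D }  = ᶜ of { B, C, E, F }
  { A, F }  = ᶜ of { B, C, D, E }
  { B, C }  = { B } ∪ { C }
  { B, D }  = ᶜ of { A, C, E, F }
  { C, E }  = { E } ∪ { C }
  { C, F }  = ᶜ of { A, B, D, E }
  { E, F }  = ᶜ of { A, B, C, D }
  { B, C, E }  = { B, E } ∪ { C }
  { C, D, E }  = { C, D } ∪ { E }
  { A, C, D, F }  = ᶜ of { B, E }
  { C, D, E, F }  = { C, D } ∪ { C, E, F }
  { A, B, C, D, E }  = { B, E } ∪ { A, B, C, D }
Step 4: +25 →
  { F }  = ᶜ of { A, B, C, D, E }
  { A, B }  = ᶜ of { C, D, E, F }
  { A, C }  = { A } ∪ { C }
  { A, E }  = { A } ∪ { E }
  { D, E }  = { E } ∪ { D }
  { A, B, C }  = { A } ∪ { B, C }
  { A, B, E }  = { B, E } ∪ { A }
  { A, B, F }  = ᶜ of { C, D, E }
  { A, C, D }  = { C, D } ∪ { A }
  { A, C, E }  = { A } ∪ { C, E }
  { A, C, F }  = { A } ∪ { C, F }
  { A, D, E }  = { E } ∪ { A, D }
  { A, D, F }  = ᶜ of { B, C, E }
  { B, C, F }  = { B } ∪ { C, F }
  { B, D, E }  = { B, E } ∪ { D }
  { B, E, F }  = { B, E } ∪ { E, F }
  { C, D, F }  = { C, D } ∪ { C, F }
  { D, E, F }  = { E, F } ∪ { D }
  { A, B, C, E }  = { A } ∪ { B, C, E }
  { A, B, C, F }  = { A, F } ∪ { B, C }
  { A, B, D, F }  = ᶜ of { C, E }
  { A, C, D, E }  = { C, D, E } ∪ { A }
  { A, D, E, F }  = ᶜ of { B, C }
  { B, C, D, F }  = { C, F } ∪ { B, C, D }
  { B, D, E, F }  = { E, F } ∪ { B, D }
Step 5: 3 new —
  { B, F }  = ᶜ of { A, C, D, E }
  { D, F }  = ᶜ of { A, B, C, E }
  { B, D, F }  = ᶜ of { A, C, E }
Step 6 adds nothing — fixpoint reached.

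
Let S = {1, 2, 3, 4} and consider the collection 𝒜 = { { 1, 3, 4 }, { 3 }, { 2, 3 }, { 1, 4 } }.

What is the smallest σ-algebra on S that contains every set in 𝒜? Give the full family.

|σ(𝒜)| = 8.  σ(𝒜) = { ∅, { 2 }, { 3 }, { 1, 4 }, { 2, 3 }, { 1, 2, 4 }, { 1, 3, 4 }, S }

Derivation:
Start: 𝒜 ∪ {∅, S} = { ∅, { 3 }, { 1, 4 }, { 2, 3 }, { 1, 3, 4 }, S }.
Step 1. New:
  { 2 }  = { 1, 3, 4 }ᶜ
  { 1, 2, 4 }  = { 3 }ᶜ
  — 8 sets.
Step 2: already closed under ᶜ and ∪.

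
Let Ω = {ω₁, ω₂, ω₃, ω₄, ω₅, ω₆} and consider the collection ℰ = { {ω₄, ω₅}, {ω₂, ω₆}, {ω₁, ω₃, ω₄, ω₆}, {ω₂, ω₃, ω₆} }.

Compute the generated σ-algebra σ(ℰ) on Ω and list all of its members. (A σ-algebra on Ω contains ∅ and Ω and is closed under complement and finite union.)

|σ(ℰ)| = 64.  σ(ℰ) = { {}, {ω₁}, {ω₂}, {ω₃}, {ω₄}, {ω₅}, {ω₆}, {ω₁, ω₂}, {ω₁, ω₃}, {ω₁, ω₄}, {ω₁, ω₅}, {ω₁, ω₆}, {ω₂, ω₃}, {ω₂, ω₄}, {ω₂, ω₅}, {ω₂, ω₆}, {ω₃, ω₄}, {ω₃, ω₅}, {ω₃, ω₆}, {ω₄, ω₅}, {ω₄, ω₆}, {ω₅, ω₆}, {ω₁, ω₂, ω₃}, {ω₁, ω₂, ω₄}, {ω₁, ω₂, ω₅}, {ω₁, ω₂, ω₆}, {ω₁, ω₃, ω₄}, {ω₁, ω₃, ω₅}, {ω₁, ω₃, ω₆}, {ω₁, ω₄, ω₅}, {ω₁, ω₄, ω₆}, {ω₁, ω₅, ω₆}, {ω₂, ω₃, ω₄}, {ω₂, ω₃, ω₅}, {ω₂, ω₃, ω₆}, {ω₂, ω₄, ω₅}, {ω₂, ω₄, ω₆}, {ω₂, ω₅, ω₆}, {ω₃, ω₄, ω₅}, {ω₃, ω₄, ω₆}, {ω₃, ω₅, ω₆}, {ω₄, ω₅, ω₆}, {ω₁, ω₂, ω₃, ω₄}, {ω₁, ω₂, ω₃, ω₅}, {ω₁, ω₂, ω₃, ω₆}, {ω₁, ω₂, ω₄, ω₅}, {ω₁, ω₂, ω₄, ω₆}, {ω₁, ω₂, ω₅, ω₆}, {ω₁, ω₃, ω₄, ω₅}, {ω₁, ω₃, ω₄, ω₆}, {ω₁, ω₃, ω₅, ω₆}, {ω₁, ω₄, ω₅, ω₆}, {ω₂, ω₃, ω₄, ω₅}, {ω₂, ω₃, ω₄, ω₆}, {ω₂, ω₃, ω₅, ω₆}, {ω₂, ω₄, ω₅, ω₆}, {ω₃, ω₄, ω₅, ω₆}, {ω₁, ω₂, ω₃, ω₄, ω₅}, {ω₁, ω₂, ω₃, ω₄, ω₆}, {ω₁, ω₂, ω₃, ω₅, ω₆}, {ω₁, ω₂, ω₄, ω₅, ω₆}, {ω₁, ω₃, ω₄, ω₅, ω₆}, {ω₂, ω₃, ω₄, ω₅, ω₆}, Ω }

Derivation:
Begin from { {}, {ω₂, ω₆}, {ω₄, ω₅}, {ω₂, ω₃, ω₆}, {ω₁, ω₃, ω₄, ω₆}, Ω } (that is, ℰ plus ∅ and Ω).
Pass 1: +8 →
  {ω₂, ω₅}  = {ω₁, ω₃, ω₄, ω₆}ᶜ
  {ω₁, ω₄, ω₅}  = {ω₂, ω₃, ω₆}ᶜ
  {ω₁, ω₂, ω₃, ω₆}  = {ω₄, ω₅}ᶜ
  {ω₁, ω₃, ω₄, ω₅}  = {ω₂, ω₆}ᶜ
  {ω₂, ω₄, ω₅, ω₆}  = {ω₄, ω₅} ∪ {ω₂, ω₆}
  {ω₁, ω₂, ω₃, ω₄, ω₆}  = {ω₁, ω₃, ω₄, ω₆} ∪ {ω₂, ω₃, ω₆}
  {ω₁, ω₃, ω₄, ω₅, ω₆}  = {ω₄, ω₅} ∪ {ω₁, ω₃, ω₄, ω₆}
  {ω₂, ω₃, ω₄, ω₅, ω₆}  = {ω₄, ω₅} ∪ {ω₂, ω₃, ω₆}
Pass 2 (11 new):
  {ω₁}  = {ω₂, ω₃, ω₄, ω₅, ω₆}ᶜ
  {ω₂}  = {ω₁, ω₃, ω₄, ω₅, ω₆}ᶜ
  {ω₅}  = {ω₁, ω₂, ω₃, ω₄, ω₆}ᶜ
  {ω₁, ω₃}  = {ω₂, ω₄, ω₅, ω₆}ᶜ
  {ω₂, ω₄, ω₅}  = {ω₂, ω₅} ∪ {ω₄, ω₅}
  {ω₂, ω₅, ω₆}  = {ω₂, ω₅} ∪ {ω₂, ω₆}
  {ω₁, ω₂, ω₄, ω₅}  = {ω₁, ω₄, ω₅} ∪ {ω₂, ω₅}
  {ω₂, ω₃, ω₅, ω₆}  = {ω₂, ω₅} ∪ {ω₂, ω₃, ω₆}
  {ω₁, ω₂, ω₃, ω₄, ω₅}  = {ω₂, ω₅} ∪ {ω₁, ω₃, ω₄, ω₅}
  {ω₁, ω₂, ω₃, ω₅, ω₆}  = {ω₂, ω₅} ∪ {ω₁, ω₂, ω₃, ω₆}
  {ω₁, ω₂, ω₄, ω₅, ω₆}  = {ω₁, ω₄, ω₅} ∪ {ω₂, ω₆}
Pass 3 adds 15:
  {ω₃}  = {ω₁, ω₂, ω₄, ω₅, ω₆}ᶜ
  {ω₄}  = {ω₁, ω₂, ω₃, ω₅, ω₆}ᶜ
  {ω₆}  = {ω₁, ω₂, ω₃, ω₄, ω₅}ᶜ
  {ω₁, ω₂}  = {ω₂} ∪ {ω₁}
  {ω₁, ω₄}  = {ω₂, ω₃, ω₅, ω₆}ᶜ
  {ω₁, ω₅}  = {ω₅} ∪ {ω₁}
  {ω₃, ω₆}  = {ω₁, ω₂, ω₄, ω₅}ᶜ
  {ω₁, ω₂, ω₃}  = {ω₂} ∪ {ω₁, ω₃}
  {ω₁, ω₂, ω₅}  = {ω₂, ω₅} ∪ {ω₁}
  {ω₁, ω₂, ω₆}  = {ω₂, ω₆} ∪ {ω₁}
  {ω₁, ω₃, ω₄}  = {ω₂, ω₅, ω₆}ᶜ
  {ω₁, ω₃, ω₅}  = {ω₁, ω₃} ∪ {ω₅}
  {ω₁, ω₃, ω₆}  = {ω₂, ω₄, ω₅}ᶜ
  {ω₁, ω₂, ω₃, ω₅}  = {ω₂, ω₅} ∪ {ω₁, ω₃}
  {ω₁, ω₂, ω₅, ω₆}  = {ω₂, ω₅, ω₆} ∪ {ω₁}
Pass 4 (23 new):
  {ω₁, ω₆}  = {ω₁} ∪ {ω₆}
  {ω₂, ω₃}  = {ω₂} ∪ {ω₃}
  {ω₂, ω₄}  = {ω₂} ∪ {ω₄}
  {ω₃, ω₄}  = {ω₁, ω₂, ω₅, ω₆}ᶜ
  {ω₃, ω₅}  = {ω₃} ∪ {ω₅}
  {ω₄, ω₆}  = {ω₁, ω₂, ω₃, ω₅}ᶜ
  {ω₅, ω₆}  = {ω₆} ∪ {ω₅}
  {ω₁, ω₂, ω₄}  = {ω₂} ∪ {ω₁, ω₄}
  {ω₁, ω₄, ω₆}  = {ω₁, ω₄} ∪ {ω₆}
  {ω₁, ω₅, ω₆}  = {ω₁, ω₅} ∪ {ω₆}
  {ω₂, ω₃, ω₅}  = {ω₃} ∪ {ω₂, ω₅}
  {ω₂, ω₄, ω₆}  = {ω₁, ω₃, ω₅}ᶜ
  {ω₃, ω₄, ω₅}  = {ω₁, ω₂, ω₆}ᶜ
  {ω₃, ω₄, ω₆}  = {ω₁, ω₂, ω₅}ᶜ
  {ω₃, ω₅, ω₆}  = {ω₃, ω₆} ∪ {ω₅}
  {ω₄, ω₅, ω₆}  = {ω₁, ω₂, ω₃}ᶜ
  {ω₁, ω₂, ω₃, ω₄}  = {ω₂} ∪ {ω₁, ω₃, ω₄}
  {ω₁, ω₂, ω₄, ω₆}  = {ω₂, ω₆} ∪ {ω₁, ω₄}
  {ω₁, ω₃, ω₅, ω₆}  = {ω₁, ω₃, ω₆} ∪ {ω₁, ω₃, ω₅}
  {ω₁, ω₄, ω₅, ω₆}  = {ω₁, ω₄, ω₅} ∪ {ω₆}
  {ω₂, ω₃, ω₄, ω₅}  = {ω₂, ω₄, ω₅} ∪ {ω₃}
  {ω₂, ω₃, ω₄, ω₆}  = {ω₁, ω₅}ᶜ
  {ω₃, ω₄, ω₅, ω₆}  = {ω₁, ω₂}ᶜ
Pass 5: +1 →
  {ω₂, ω₃, ω₄}  = {ω₁, ω₅, ω₆}ᶜ
Pass 6: already closed under ᶜ and ∪.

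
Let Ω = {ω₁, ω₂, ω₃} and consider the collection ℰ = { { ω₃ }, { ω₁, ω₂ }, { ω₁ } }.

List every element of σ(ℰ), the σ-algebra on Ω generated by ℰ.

|σ(ℰ)| = 8.  σ(ℰ) = { {}, { ω₁ }, { ω₂ }, { ω₃ }, { ω₁, ω₂ }, { ω₁, ω₃ }, { ω₂, ω₃ }, Ω }

Trace:
Begin from { {}, { ω₁ }, { ω₃ }, { ω₁, ω₂ }, Ω } (that is, ℰ plus ∅ and Ω).
Round 1: 2 new —
  { ω₁, ω₃ }  = { ω₃ } ∪ { ω₁ }
  { ω₂, ω₃ }  = complement { ω₁ }
  [7 total]
Round 2: 1 new —
  { ω₂ }  = complement { ω₁, ω₃ }
  [8 total]
Round 3: no new sets; the family is a σ-algebra.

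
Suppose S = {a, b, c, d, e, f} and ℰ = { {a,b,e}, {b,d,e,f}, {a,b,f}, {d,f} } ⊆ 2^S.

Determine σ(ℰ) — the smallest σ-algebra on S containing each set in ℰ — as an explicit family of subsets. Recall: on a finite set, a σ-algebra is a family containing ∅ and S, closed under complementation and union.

Start: ℰ ∪ {∅, S} = { {}, {d,f}, {a,b,e}, {a,b,f}, {b,d,e,f}, S }.
Iteration 1. New:
  {a,c}  = {b,d,e,f}ᶜ
  {c,d,e}  = {a,b,f}ᶜ
  {c,d,f}  = {a,b,e}ᶜ
  {a,b,c,e}  = {d,f}ᶜ
  {a,b,d,f}  = {a,b,f} ∪ {d,f}
  {a,b,e,f}  = {a,b,e} ∪ {a,b,f}
  {a,b,d,e,f}  = {a,b,e} ∪ {b,d,e,f}
  — 13 sets.
Iteration 2 adds 11:
  {c}  = {a,b,d,e,f}ᶜ
  {c,d}  = {a,b,e,f}ᶜ
  {c,e}  = {a,b,d,f}ᶜ
  {a,b,c,f}  = {a,c} ∪ {a,b,f}
  {a,c,d,e}  = {c,d,e} ∪ {a,c}
  {a,c,d,f}  = {a,c} ∪ {c,d,f}
  {c,d,e,f}  = {c,d,e} ∪ {c,d,f}
  {a,b,c,d,e}  = {c,d,e} ∪ {a,b,e}
  {a,b,c,d,f}  = {a,b,d,f} ∪ {a,c}
  {a,b,c,e,f}  = {a,c} ∪ {a,b,e,f}
  {b,c,d,e,f}  = {c,d,e} ∪ {b,d,e,f}
  — 24 sets.
Iteration 3: 11 new —
  {a}  = {b,c,d,e,f}ᶜ
  {d}  = {a,b,c,e,f}ᶜ
  {e}  = {a,b,c,d,f}ᶜ
  {f}  = {a,b,c,d,e}ᶜ
  {a,b}  = {c,d,e,f}ᶜ
  {b,e}  = {a,c,d,f}ᶜ
  {b,f}  = {a,c,d,e}ᶜ
  {d,e}  = {a,b,c,f}ᶜ
  {a,c,d}  = {c,d} ∪ {a,c}
  {a,c,e}  = {a,c} ∪ {c,e}
  {a,c,d,e,f}  = {c,d,e} ∪ {a,c,d,f}
  — 35 sets.
Iteration 4 adds 24:
  {b}  = {a,c,d,e,f}ᶜ
  {a,d}  = {a} ∪ {d}
  {a,e}  = {a} ∪ {e}
  {a,f}  = {a} ∪ {f}
  {c,f}  = {f} ∪ {c}
  {e,f}  = {f} ∪ {e}
  {a,b,c}  = {a,b} ∪ {c}
  {a,b,d}  = {a,b} ∪ {d}
  {a,c,f}  = {f} ∪ {a,c}
  {a,d,e}  = {a} ∪ {d,e}
  {a,d,f}  = {a} ∪ {d,f}
  {b,c,e}  = {b,e} ∪ {c}
  {b,c,f}  = {b,f} ∪ {c}
  {b,d,e}  = {b,e} ∪ {d,e}
  {b,d,f}  = {a,c,e}ᶜ
  {b,e,f}  = {a,c,d}ᶜ
  {c,e,f}  = {f} ∪ {c,e}
  {d,e,f}  = {f} ∪ {d,e}
  {a,b,c,d}  = {c,d} ∪ {a,b}
  {a,b,d,e}  = {a,b} ∪ {d,e}
  {a,c,e,f}  = {a,c,e} ∪ {f}
  {b,c,d,e}  = {b,e} ∪ {c,d,e}
  {b,c,d,f}  = {c,d} ∪ {b,f}
  {b,c,e,f}  = {b,f} ∪ {c,e}
  — 59 sets.
Iteration 5 (5 new):
  {b,c}  = {b} ∪ {c}
  {b,d}  = {a,c,e,f}ᶜ
  {a,e,f}  = {e,f} ∪ {a,f}
  {b,c,d}  = {c,d} ∪ {b}
  {a,d,e,f}  = {e,f} ∪ {a,d,f}
  — 64 sets.
Iteration 6: already closed under ᶜ and ∪.

|σ(ℰ)| = 64.  σ(ℰ) = { {}, {a}, {b}, {c}, {d}, {e}, {f}, {a,b}, {a,c}, {a,d}, {a,e}, {a,f}, {b,c}, {b,d}, {b,e}, {b,f}, {c,d}, {c,e}, {c,f}, {d,e}, {d,f}, {e,f}, {a,b,c}, {a,b,d}, {a,b,e}, {a,b,f}, {a,c,d}, {a,c,e}, {a,c,f}, {a,d,e}, {a,d,f}, {a,e,f}, {b,c,d}, {b,c,e}, {b,c,f}, {b,d,e}, {b,d,f}, {b,e,f}, {c,d,e}, {c,d,f}, {c,e,f}, {d,e,f}, {a,b,c,d}, {a,b,c,e}, {a,b,c,f}, {a,b,d,e}, {a,b,d,f}, {a,b,e,f}, {a,c,d,e}, {a,c,d,f}, {a,c,e,f}, {a,d,e,f}, {b,c,d,e}, {b,c,d,f}, {b,c,e,f}, {b,d,e,f}, {c,d,e,f}, {a,b,c,d,e}, {a,b,c,d,f}, {a,b,c,e,f}, {a,b,d,e,f}, {a,c,d,e,f}, {b,c,d,e,f}, S }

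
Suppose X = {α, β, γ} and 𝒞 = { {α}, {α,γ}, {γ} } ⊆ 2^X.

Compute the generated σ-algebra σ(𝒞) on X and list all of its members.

σ(𝒞) = { {}, {α}, {β}, {γ}, {α,β}, {α,γ}, {β,γ}, X }

Check:
Initial family (5 sets): { {}, {α}, {γ}, {α,γ}, X }.
Iteration 1: +3 →
  {β}  = ᶜ of {α,γ}
  {α,β}  = ᶜ of {γ}
  {β,γ}  = ᶜ of {α}
  |family| = 8
Iteration 2: no new sets; the family is a σ-algebra.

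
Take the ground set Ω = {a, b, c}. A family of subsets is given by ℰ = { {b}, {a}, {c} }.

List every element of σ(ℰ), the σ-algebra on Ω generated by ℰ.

|σ(ℰ)| = 8.  σ(ℰ) = { {}, {a}, {b}, {c}, {a, b}, {a, c}, {b, c}, Ω }

Working:
Seed the family with ℰ together with ∅ and Ω: { {}, {a}, {b}, {c}, Ω }.
Pass 1 adds 3:
  {a, b}  = Ω∖{c}
  {a, c}  = Ω∖{b}
  {b, c}  = Ω∖{a}
  (now 8)
Pass 2: stable.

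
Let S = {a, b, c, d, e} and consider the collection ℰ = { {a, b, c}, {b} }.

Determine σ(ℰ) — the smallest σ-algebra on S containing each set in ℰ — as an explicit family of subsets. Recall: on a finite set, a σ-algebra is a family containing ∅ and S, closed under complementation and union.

Answer: σ(ℰ) = { ∅, {b}, {a, c}, {d, e}, {a, b, c}, {b, d, e}, {a, c, d, e}, S }

Derivation:
Take S₀ = ℰ ∪ {∅, S} = { ∅, {b}, {a, b, c}, S }.
Pass 1 (2 new):
  {d, e}  = S∖{a, b, c}
  {a, c, d, e}  = S∖{b}
Pass 2. New:
  {b, d, e}  = {d, e} ∪ {b}
Pass 3: 1 new —
  {a, c}  = S∖{b, d, e}
Pass 4: stable.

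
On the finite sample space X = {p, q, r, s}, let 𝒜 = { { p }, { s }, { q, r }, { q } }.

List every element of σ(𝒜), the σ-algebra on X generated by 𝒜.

Answer: σ(𝒜) = { {  }, { p }, { q }, { r }, { s }, { p, q }, { p, r }, { p, s }, { q, r }, { q, s }, { r, s }, { p, q, r }, { p, q, s }, { p, r, s }, { q, r, s }, X }

Derivation:
Begin from { {  }, { p }, { q }, { s }, { q, r }, X } (that is, 𝒜 plus ∅ and X).
Pass 1 (6 new):
  { p, q }  = { q } ∪ { p }
  { p, s }  = X∖{ q, r }
  { q, s }  = { s } ∪ { q }
  { p, q, r }  = X∖{ s }
  { p, r, s }  = X∖{ q }
  { q, r, s }  = X∖{ p }
  [12 total]
Pass 2. New:
  { p, r }  = X∖{ q, s }
  { r, s }  = X∖{ p, q }
  { p, q, s }  = { p, q } ∪ { p, s }
  [15 total]
Pass 3: 1 new —
  { r }  = X∖{ p, q, s }
  [16 total]
Pass 4: already closed under ᶜ and ∪.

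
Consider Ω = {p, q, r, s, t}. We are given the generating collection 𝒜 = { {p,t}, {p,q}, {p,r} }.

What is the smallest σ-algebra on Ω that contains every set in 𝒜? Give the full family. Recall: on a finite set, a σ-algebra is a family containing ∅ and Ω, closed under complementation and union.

σ(𝒜) = { {}, {p}, {q}, {r}, {s}, {t}, {p,q}, {p,r}, {p,s}, {p,t}, {q,r}, {q,s}, {q,t}, {r,s}, {r,t}, {s,t}, {p,q,r}, {p,q,s}, {p,q,t}, {p,r,s}, {p,r,t}, {p,s,t}, {q,r,s}, {q,r,t}, {q,s,t}, {r,s,t}, {p,q,r,s}, {p,q,r,t}, {p,q,s,t}, {p,r,s,t}, {q,r,s,t}, Ω }

Working:
Start: 𝒜 ∪ {∅, Ω} = { {}, {p,q}, {p,r}, {p,t}, Ω }.
Pass 1. New:
  {p,q,r}  = {p,q} ∪ {p,r}
  {p,q,t}  = {p,q} ∪ {p,t}
  {p,r,t}  = {p,r} ∪ {p,t}
  {q,r,s}  = ᶜ of {p,t}
  {q,s,t}  = ᶜ of {p,r}
  {r,s,t}  = ᶜ of {p,q}
  |family| = 11
Pass 2 (8 new):
  {q,s}  = ᶜ of {p,r,t}
  {r,s}  = ᶜ of {p,q,t}
  {s,t}  = ᶜ of {p,q,r}
  {p,q,r,s}  = {p,q,r} ∪ {q,r,s}
  {p,q,r,t}  = {p,q,r} ∪ {p,r,t}
  {p,q,s,t}  = {p,q} ∪ {q,s,t}
  {p,r,s,t}  = {r,s,t} ∪ {p,r,t}
  {q,r,s,t}  = {r,s,t} ∪ {q,r,s}
  |family| = 19
Pass 3: +8 →
  {p}  = ᶜ of {q,r,s,t}
  {q}  = ᶜ of {p,r,s,t}
  {r}  = ᶜ of {p,q,s,t}
  {s}  = ᶜ of {p,q,r,t}
  {t}  = ᶜ of {p,q,r,s}
  {p,q,s}  = {q,s} ∪ {p,q}
  {p,r,s}  = {r,s} ∪ {p,r}
  {p,s,t}  = {s,t} ∪ {p,t}
  |family| = 27
Pass 4. New:
  {p,s}  = {s} ∪ {p}
  {q,r}  = ᶜ of {p,s,t}
  {q,t}  = ᶜ of {p,r,s}
  {r,t}  = ᶜ of {p,q,s}
  |family| = 31
Pass 5 (1 new):
  {q,r,t}  = ᶜ of {p,s}
  |family| = 32
Pass 6: stable.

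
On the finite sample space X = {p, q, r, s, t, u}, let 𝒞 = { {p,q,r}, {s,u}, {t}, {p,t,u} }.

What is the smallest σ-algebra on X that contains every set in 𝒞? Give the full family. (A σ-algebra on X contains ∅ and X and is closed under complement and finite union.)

Take S₀ = 𝒞 ∪ {∅, X} = { ∅, {t}, {s,u}, {p,q,r}, {p,t,u}, X }.
Pass 1: 6 new —
  {q,r,s}  = X∖{p,t,u}
  {s,t,u}  = X∖{p,q,r}
  {p,q,r,t}  = X∖{s,u}
  {p,s,t,u}  = {p,t,u} ∪ {s,u}
  {p,q,r,s,u}  = X∖{t}
  {p,q,r,t,u}  = {p,q,r} ∪ {p,t,u}
Pass 2 adds 7:
  {s}  = X∖{p,q,r,t,u}
  {q,r}  = X∖{p,s,t,u}
  {p,q,r,s}  = {p,q,r} ∪ {q,r,s}
  {q,r,s,t}  = {q,r,s} ∪ {t}
  {q,r,s,u}  = {q,r,s} ∪ {s,u}
  {p,q,r,s,t}  = {q,r,s} ∪ {p,q,r,t}
  {q,r,s,t,u}  = {q,r,s} ∪ {s,t,u}
Pass 3: +7 →
  {p}  = X∖{q,r,s,t,u}
  {u}  = X∖{p,q,r,s,t}
  {p,t}  = X∖{q,r,s,u}
  {p,u}  = X∖{q,r,s,t}
  {s,t}  = {t} ∪ {s}
  {t,u}  = X∖{p,q,r,s}
  {q,r,t}  = {t} ∪ {q,r}
Pass 4. New:
  {p,s}  = {p} ∪ {s}
  {p,s,t}  = {p} ∪ {s,t}
  {p,s,u}  = X∖{q,r,t}
  {q,r,u}  = {u} ∪ {q,r}
  {p,q,r,u}  = X∖{s,t}
  {q,r,t,u}  = {t,u} ∪ {q,r,t}
After Pass 5 the family is unchanged; done.

|σ(𝒞)| = 32.  σ(𝒞) = { ∅, {p}, {s}, {t}, {u}, {p,s}, {p,t}, {p,u}, {q,r}, {s,t}, {s,u}, {t,u}, {p,q,r}, {p,s,t}, {p,s,u}, {p,t,u}, {q,r,s}, {q,r,t}, {q,r,u}, {s,t,u}, {p,q,r,s}, {p,q,r,t}, {p,q,r,u}, {p,s,t,u}, {q,r,s,t}, {q,r,s,u}, {q,r,t,u}, {p,q,r,s,t}, {p,q,r,s,u}, {p,q,r,t,u}, {q,r,s,t,u}, X }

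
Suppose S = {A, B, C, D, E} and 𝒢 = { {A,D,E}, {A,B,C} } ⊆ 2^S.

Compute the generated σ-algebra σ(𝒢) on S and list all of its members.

Seed the family with 𝒢 together with ∅ and S: { {}, {A,B,C}, {A,D,E}, S }.
Iteration 1 adds 2:
  {B,C}  = ᶜ of {A,D,E}
  {D,E}  = ᶜ of {A,B,C}
  |family| = 6
Iteration 2. New:
  {B,C,D,E}  = {D,E} ∪ {B,C}
  |family| = 7
Iteration 3: +1 →
  {A}  = ᶜ of {B,C,D,E}
  |family| = 8
Iteration 4: already closed under ᶜ and ∪.

|σ(𝒢)| = 8.  σ(𝒢) = { {}, {A}, {B,C}, {D,E}, {A,B,C}, {A,D,E}, {B,C,D,E}, S }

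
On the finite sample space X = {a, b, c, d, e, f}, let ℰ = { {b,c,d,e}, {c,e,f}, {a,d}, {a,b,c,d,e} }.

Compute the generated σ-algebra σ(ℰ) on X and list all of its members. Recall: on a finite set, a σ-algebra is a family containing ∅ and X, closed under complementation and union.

Start: ℰ ∪ {∅, X} = { ∅, {a,d}, {c,e,f}, {b,c,d,e}, {a,b,c,d,e}, X }.
Round 1. New:
  {f}  = {a,b,c,d,e}ᶜ
  {a,f}  = {b,c,d,e}ᶜ
  {a,b,d}  = {c,e,f}ᶜ
  {b,c,e,f}  = {a,d}ᶜ
  {a,c,d,e,f}  = {a,d} ∪ {c,e,f}
  {b,c,d,e,f}  = {c,e,f} ∪ {b,c,d,e}
  — 12 sets.
Round 2 adds 6:
  {a}  = {b,c,d,e,f}ᶜ
  {b}  = {a,c,d,e,f}ᶜ
  {a,d,f}  = {a,f} ∪ {a,d}
  {a,b,d,f}  = {a,f} ∪ {a,b,d}
  {a,c,e,f}  = {a,f} ∪ {c,e,f}
  {a,b,c,e,f}  = {a,f} ∪ {b,c,e,f}
  — 18 sets.
Round 3: 7 new —
  {d}  = {a,b,c,e,f}ᶜ
  {a,b}  = {b} ∪ {a}
  {b,d}  = {a,c,e,f}ᶜ
  {b,f}  = {b} ∪ {f}
  {c,e}  = {a,b,d,f}ᶜ
  {a,b,f}  = {a,f} ∪ {b}
  {b,c,e}  = {a,d,f}ᶜ
  — 25 sets.
Round 4. New:
  {d,f}  = {f} ∪ {d}
  {a,c,e}  = {a} ∪ {c,e}
  {b,d,f}  = {b,f} ∪ {d}
  {c,d,e}  = {a,b,f}ᶜ
  {a,b,c,e}  = {a,b} ∪ {b,c,e}
  {a,c,d,e}  = {b,f}ᶜ
  {c,d,e,f}  = {a,b}ᶜ
  — 32 sets.
Round 5 adds nothing — fixpoint reached.

Therefore σ(ℰ) = { ∅, {a}, {b}, {d}, {f}, {a,b}, {a,d}, {a,f}, {b,d}, {b,f}, {c,e}, {d,f}, {a,b,d}, {a,b,f}, {a,c,e}, {a,d,f}, {b,c,e}, {b,d,f}, {c,d,e}, {c,e,f}, {a,b,c,e}, {a,b,d,f}, {a,c,d,e}, {a,c,e,f}, {b,c,d,e}, {b,c,e,f}, {c,d,e,f}, {a,b,c,d,e}, {a,b,c,e,f}, {a,c,d,e,f}, {b,c,d,e,f}, X } (|σ(ℰ)| = 32).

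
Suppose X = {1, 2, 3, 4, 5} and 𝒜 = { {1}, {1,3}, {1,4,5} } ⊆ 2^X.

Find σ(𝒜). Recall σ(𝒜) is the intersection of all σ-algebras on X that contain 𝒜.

Start: 𝒜 ∪ {∅, X} = { ∅, {1}, {1,3}, {1,4,5}, X }.
Pass 1. New:
  {2,3}  = {1,4,5}ᶜ
  {2,4,5}  = {1,3}ᶜ
  {1,3,4,5}  = {1,4,5} ∪ {1,3}
  {2,3,4,5}  = {1}ᶜ
  [9 total]
Pass 2. New:
  {2}  = {1,3,4,5}ᶜ
  {1,2,3}  = {2,3} ∪ {1,3}
  {1,2,4,5}  = {1,4,5} ∪ {2,4,5}
  [12 total]
Pass 3 adds 3:
  {3}  = {1,2,4,5}ᶜ
  {1,2}  = {2} ∪ {1}
  {4,5}  = {1,2,3}ᶜ
  [15 total]
Pass 4: 1 new —
  {3,4,5}  = {1,2}ᶜ
  [16 total]
Pass 5: closed — nothing new.

σ(𝒜) = { ∅, {1}, {2}, {3}, {1,2}, {1,3}, {2,3}, {4,5}, {1,2,3}, {1,4,5}, {2,4,5}, {3,4,5}, {1,2,4,5}, {1,3,4,5}, {2,3,4,5}, X }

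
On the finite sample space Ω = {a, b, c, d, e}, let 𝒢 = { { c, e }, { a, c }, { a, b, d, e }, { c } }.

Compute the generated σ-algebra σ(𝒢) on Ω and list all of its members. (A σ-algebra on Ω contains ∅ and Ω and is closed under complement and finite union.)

Begin from { {}, { c }, { a, c }, { c, e }, { a, b, d, e }, Ω } (that is, 𝒢 plus ∅ and Ω).
Step 1. New:
  { a, b, d }  = complement { c, e }
  { a, c, e }  = { a, c } ∪ { c, e }
  { b, d, e }  = complement { a, c }
  |family| = 9
Step 2: +3 →
  { b, d }  = complement { a, c, e }
  { a, b, c, d }  = { a, b, d } ∪ { c }
  { b, c, d, e }  = { c } ∪ { b, d, e }
  |family| = 12
Step 3 (3 new):
  { a }  = complement { b, c, d, e }
  { e }  = complement { a, b, c, d }
  { b, c, d }  = { c } ∪ { b, d }
  |family| = 15
Step 4 (1 new):
  { a, e }  = complement { b, c, d }
  |family| = 16
Step 5: closed — nothing new.

Therefore σ(𝒢) = { {}, { a }, { c }, { e }, { a, c }, { a, e }, { b, d }, { c, e }, { a, b, d }, { a, c, e }, { b, c, d }, { b, d, e }, { a, b, c, d }, { a, b, d, e }, { b, c, d, e }, Ω } (|σ(𝒢)| = 16).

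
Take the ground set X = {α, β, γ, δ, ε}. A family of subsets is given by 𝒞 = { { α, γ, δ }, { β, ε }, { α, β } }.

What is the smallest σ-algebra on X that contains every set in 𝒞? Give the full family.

Initial family (5 sets): { {}, { α, β }, { β, ε }, { α, γ, δ }, X }.
Step 1 (3 new):
  { α, β, ε }  = { β, ε } ∪ { α, β }
  { γ, δ, ε }  = complement { α, β }
  { α, β, γ, δ }  = { α, γ, δ } ∪ { α, β }
  — 8 sets.
Step 2 adds 4:
  { ε }  = complement { α, β, γ, δ }
  { γ, δ }  = complement { α, β, ε }
  { α, γ, δ, ε }  = { γ, δ, ε } ∪ { α, γ, δ }
  { β, γ, δ, ε }  = { β, ε } ∪ { γ, δ, ε }
  — 12 sets.
Step 3 adds 2:
  { α }  = complement { β, γ, δ, ε }
  { β }  = complement { α, γ, δ, ε }
  — 14 sets.
Step 4: 2 new —
  { α, ε }  = { ε } ∪ { α }
  { β, γ, δ }  = { γ, δ } ∪ { β }
  — 16 sets.
Step 5: stable.

Hence σ(𝒞) has 16 members: { {}, { α }, { β }, { ε }, { α, β }, { α, ε }, { β, ε }, { γ, δ }, { α, β, ε }, { α, γ, δ }, { β, γ, δ }, { γ, δ, ε }, { α, β, γ, δ }, { α, γ, δ, ε }, { β, γ, δ, ε }, X }.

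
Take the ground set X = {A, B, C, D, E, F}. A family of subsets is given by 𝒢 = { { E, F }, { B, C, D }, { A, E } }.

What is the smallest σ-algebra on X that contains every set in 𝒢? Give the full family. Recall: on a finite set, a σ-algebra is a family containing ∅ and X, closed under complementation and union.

Begin from { {  }, { A, E }, { E, F }, { B, C, D }, X } (that is, 𝒢 plus ∅ and X).
Step 1. New:
  { A, E, F }  = ᶜ of { B, C, D }
  { A, B, C, D }  = ᶜ of { E, F }
  { B, C, D, F }  = ᶜ of { A, E }
  { A, B, C, D, E }  = { B, C, D } ∪ { A, E }
  { B, C, D, E, F }  = { B, C, D } ∪ { E, F }
  (now 10)
Step 2. New:
  { A }  = ᶜ of { B, C, D, E, F }
  { F }  = ᶜ of { A, B, C, D, E }
  { A, B, C, D, F }  = { B, C, D, F } ∪ { A, B, C, D }
  (now 13)
Step 3: +2 →
  { E }  = ᶜ of { A, B, C, D, F }
  { A, F }  = { A } ∪ { F }
  (now 15)
Step 4: +1 →
  { B, C, D, E }  = ᶜ of { A, F }
  (now 16)
Step 5: closed — nothing new.

σ(𝒢) = { {  }, { A }, { E }, { F }, { A, E }, { A, F }, { E, F }, { A, E, F }, { B, C, D }, { A, B, C, D }, { B, C, D, E }, { B, C, D, F }, { A, B, C, D, E }, { A, B, C, D, F }, { B, C, D, E, F }, X }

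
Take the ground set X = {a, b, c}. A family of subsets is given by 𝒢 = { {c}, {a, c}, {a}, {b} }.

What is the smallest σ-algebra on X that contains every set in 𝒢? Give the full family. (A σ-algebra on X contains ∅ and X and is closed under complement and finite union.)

Answer: σ(𝒢) = { {}, {a}, {b}, {c}, {a, b}, {a, c}, {b, c}, X }

Derivation:
Start: 𝒢 ∪ {∅, X} = { {}, {a}, {b}, {c}, {a, c}, X }.
Round 1 adds 2:
  {a, b}  = X∖{c}
  {b, c}  = X∖{a}
  — 8 sets.
After Round 2 the family is unchanged; done.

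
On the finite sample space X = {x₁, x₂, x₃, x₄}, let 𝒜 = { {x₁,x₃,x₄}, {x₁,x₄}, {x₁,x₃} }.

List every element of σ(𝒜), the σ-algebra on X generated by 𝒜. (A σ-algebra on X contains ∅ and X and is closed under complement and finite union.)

Begin from { {}, {x₁,x₃}, {x₁,x₄}, {x₁,x₃,x₄}, X } (that is, 𝒜 plus ∅ and X).
Iteration 1: +3 →
  {x₂}  = complement {x₁,x₃,x₄}
  {x₂,x₃}  = complement {x₁,x₄}
  {x₂,x₄}  = complement {x₁,x₃}
  — 8 sets.
Iteration 2. New:
  {x₁,x₂,x₃}  = {x₂} ∪ {x₁,x₃}
  {x₁,x₂,x₄}  = {x₂} ∪ {x₁,x₄}
  {x₂,x₃,x₄}  = {x₂,x₃} ∪ {x₂,x₄}
  — 11 sets.
Iteration 3 (3 new):
  {x₁}  = complement {x₂,x₃,x₄}
  {x₃}  = complement {x₁,x₂,x₄}
  {x₄}  = complement {x₁,x₂,x₃}
  — 14 sets.
Iteration 4 (2 new):
  {x₁,x₂}  = {x₂} ∪ {x₁}
  {x₃,x₄}  = {x₃} ∪ {x₄}
  — 16 sets.
Iteration 5: stable.

σ(𝒜) = { {}, {x₁}, {x₂}, {x₃}, {x₄}, {x₁,x₂}, {x₁,x₃}, {x₁,x₄}, {x₂,x₃}, {x₂,x₄}, {x₃,x₄}, {x₁,x₂,x₃}, {x₁,x₂,x₄}, {x₁,x₃,x₄}, {x₂,x₃,x₄}, X }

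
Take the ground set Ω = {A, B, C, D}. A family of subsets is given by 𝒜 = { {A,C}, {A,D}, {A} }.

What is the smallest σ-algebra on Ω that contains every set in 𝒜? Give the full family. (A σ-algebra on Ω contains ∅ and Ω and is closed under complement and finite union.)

Take S₀ = 𝒜 ∪ {∅, Ω} = { ∅, {A}, {A,C}, {A,D}, Ω }.
Iteration 1: +4 →
  {B,C}  = complement {A,D}
  {B,D}  = complement {A,C}
  {A,C,D}  = {A,D} ∪ {A,C}
  {B,C,D}  = complement {A}
Iteration 2. New:
  {B}  = complement {A,C,D}
  {A,B,C}  = {B,C} ∪ {A,C}
  {A,B,D}  = {A,D} ∪ {B,D}
Iteration 3: +3 →
  {C}  = complement {A,B,D}
  {D}  = complement {A,B,C}
  {A,B}  = {B} ∪ {A}
Iteration 4 adds 1:
  {C,D}  = complement {A,B}
Iteration 5: no new sets; the family is a σ-algebra.

σ(𝒜) = { ∅, {A}, {B}, {C}, {D}, {A,B}, {A,C}, {A,D}, {B,C}, {B,D}, {C,D}, {A,B,C}, {A,B,D}, {A,C,D}, {B,C,D}, Ω }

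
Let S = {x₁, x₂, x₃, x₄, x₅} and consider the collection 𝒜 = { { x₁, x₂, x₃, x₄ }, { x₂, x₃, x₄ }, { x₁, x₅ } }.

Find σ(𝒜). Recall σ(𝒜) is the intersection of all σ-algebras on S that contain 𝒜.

Begin from { {}, { x₁, x₅ }, { x₂, x₃, x₄ }, { x₁, x₂, x₃, x₄ }, S } (that is, 𝒜 plus ∅ and S).
Round 1: +1 →
  { x₅ }  = ᶜ of { x₁, x₂, x₃, x₄ }
  — 6 sets.
Round 2. New:
  { x₂, x₃, x₄, x₅ }  = { x₂, x₃, x₄ } ∪ { x₅ }
  — 7 sets.
Round 3 (1 new):
  { x₁ }  = ᶜ of { x₂, x₃, x₄, x₅ }
  — 8 sets.
After Round 4 the family is unchanged; done.

Therefore σ(𝒜) = { {}, { x₁ }, { x₅ }, { x₁, x₅ }, { x₂, x₃, x₄ }, { x₁, x₂, x₃, x₄ }, { x₂, x₃, x₄, x₅ }, S } (|σ(𝒜)| = 8).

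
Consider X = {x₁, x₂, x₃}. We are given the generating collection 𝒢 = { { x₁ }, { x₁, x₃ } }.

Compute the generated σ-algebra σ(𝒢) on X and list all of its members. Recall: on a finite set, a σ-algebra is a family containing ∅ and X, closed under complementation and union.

σ(𝒢) = { {  }, { x₁ }, { x₂ }, { x₃ }, { x₁, x₂ }, { x₁, x₃ }, { x₂, x₃ }, X }

Derivation:
Begin from { {  }, { x₁ }, { x₁, x₃ }, X } (that is, 𝒢 plus ∅ and X).
Round 1: +2 →
  { x₂ }  = X∖{ x₁, x₃ }
  { x₂, x₃ }  = X∖{ x₁ }
  (now 6)
Round 2 adds 1:
  { x₁, x₂ }  = { x₂ } ∪ { x₁ }
  (now 7)
Round 3: 1 new —
  { x₃ }  = X∖{ x₁, x₂ }
  (now 8)
Round 4: already closed under ᶜ and ∪.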